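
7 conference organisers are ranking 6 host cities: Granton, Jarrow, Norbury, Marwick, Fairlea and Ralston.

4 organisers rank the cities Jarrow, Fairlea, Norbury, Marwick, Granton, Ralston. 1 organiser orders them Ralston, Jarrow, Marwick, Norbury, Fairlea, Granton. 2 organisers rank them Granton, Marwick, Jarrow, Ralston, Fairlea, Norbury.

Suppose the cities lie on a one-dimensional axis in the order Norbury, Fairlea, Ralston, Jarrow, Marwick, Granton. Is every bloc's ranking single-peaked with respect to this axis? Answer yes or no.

Axis positions: Norbury=1, Fairlea=2, Ralston=3, Jarrow=4, Marwick=5, Granton=6.
Bloc 1: ranking walks positions 4-2-1-5-6-3; Fairlea is ranked above Ralston even though Ralston lies between Fairlea and the peak Jarrow on the axis — preferences dip and rise again. Not single-peaked.
Bloc 2: ranking walks positions 3-4-5-1-2-6; Norbury is ranked above Fairlea even though Fairlea lies between Norbury and the peak Ralston on the axis — preferences dip and rise again. Not single-peaked.
Bloc 3 (peak Granton at position 6): ranking walks positions 6-5-4-3-2-1, expanding outward from the peak — single-peaked.
Bloc 1 violates single-peakedness, so the profile is not single-peaked on this axis.

no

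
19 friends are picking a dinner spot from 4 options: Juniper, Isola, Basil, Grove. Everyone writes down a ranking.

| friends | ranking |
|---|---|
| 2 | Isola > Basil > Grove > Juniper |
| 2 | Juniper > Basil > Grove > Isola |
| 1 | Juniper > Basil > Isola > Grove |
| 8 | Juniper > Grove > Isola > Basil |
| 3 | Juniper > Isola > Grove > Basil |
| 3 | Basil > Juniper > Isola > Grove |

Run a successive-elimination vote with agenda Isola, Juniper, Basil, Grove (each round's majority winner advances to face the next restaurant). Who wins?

Round 1: Isola vs Juniper — 2–17, Juniper advances.
Round 2: Juniper vs Basil — 14–5, Juniper advances.
Round 3: Juniper vs Grove — 17–2, Juniper advances.
Juniper survives the agenda.

Juniper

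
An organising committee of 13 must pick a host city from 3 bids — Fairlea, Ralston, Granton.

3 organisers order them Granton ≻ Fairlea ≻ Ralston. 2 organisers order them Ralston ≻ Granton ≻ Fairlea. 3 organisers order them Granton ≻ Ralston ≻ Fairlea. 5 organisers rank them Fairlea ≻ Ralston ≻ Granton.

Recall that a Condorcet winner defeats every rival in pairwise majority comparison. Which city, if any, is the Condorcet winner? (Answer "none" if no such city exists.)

Head-to-head results (13 organisers):
Fairlea vs Ralston: Fairlea is ranked higher on 3+5 = 8 ballots, Ralston on 5. Fairlea wins 8–5.
Fairlea vs Granton: 5 to 8, Granton.
Ralston vs Granton: Ralston preferred on 2+5 = 7 ballots; Ralston wins 7–6.
No city is unbeaten: Fairlea loses to Granton; Ralston loses to Fairlea; Granton loses to Ralston. In particular Fairlea > Ralston > Granton > Fairlea is a majority cycle — no Condorcet winner exists.

none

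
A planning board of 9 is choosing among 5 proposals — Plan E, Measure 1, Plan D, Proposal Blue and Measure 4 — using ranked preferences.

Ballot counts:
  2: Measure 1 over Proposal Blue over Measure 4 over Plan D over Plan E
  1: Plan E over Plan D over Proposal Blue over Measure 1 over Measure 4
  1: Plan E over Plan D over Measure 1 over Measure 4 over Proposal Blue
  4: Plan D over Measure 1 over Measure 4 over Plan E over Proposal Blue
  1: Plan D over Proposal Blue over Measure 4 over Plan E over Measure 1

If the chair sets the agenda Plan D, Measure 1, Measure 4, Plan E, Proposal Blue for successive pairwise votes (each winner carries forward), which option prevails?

Round 1: Plan D vs Measure 1 — 7–2, Plan D advances.
Round 2: Plan D vs Measure 4 — 7–2, Plan D advances.
Round 3: Plan D vs Plan E — 7–2, Plan D advances.
Round 4: Plan D vs Proposal Blue — 7–2, Plan D advances.
The agenda winner is Plan D.

Plan D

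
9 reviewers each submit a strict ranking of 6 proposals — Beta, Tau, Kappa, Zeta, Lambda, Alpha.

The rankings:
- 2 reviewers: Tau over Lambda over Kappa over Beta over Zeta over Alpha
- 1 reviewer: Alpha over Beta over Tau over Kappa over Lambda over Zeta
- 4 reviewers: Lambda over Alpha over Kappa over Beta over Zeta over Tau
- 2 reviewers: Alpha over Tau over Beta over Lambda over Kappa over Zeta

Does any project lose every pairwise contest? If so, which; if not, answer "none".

Zeta

Head-to-head results (9 reviewers):
Beta vs Tau: 1+4 = 5 for Beta, 4 for Tau — Beta by 5–4.
Beta vs Kappa: Beta preferred on 1+2 = 3 ballots; Kappa wins 6–3.
Beta vs Zeta: Beta preferred on 2+1+4+2 = 9 ballots; Beta wins 9–0.
Beta–Lambda: Lambda 6–3.
Beta vs Alpha: 2 for Beta, 7 for Alpha — Alpha by 7–2.
Tau–Kappa: Tau 5–4.
Tau–Zeta: Tau 5–4.
Tau vs Lambda: 2+1+2 = 5 for Tau, 4 for Lambda — Tau by 5–4.
Tau–Alpha: Alpha 7–2.
Kappa–Zeta: Kappa 9–0.
Kappa vs Lambda: 1 to 8, Lambda.
Kappa vs Alpha: Kappa is ranked higher on 2 ballots, Alpha on 7. Alpha wins 7–2.
Zeta vs Lambda: Lambda wins 9–0.
Zeta vs Alpha: Zeta preferred on 2 ballots; Alpha wins 7–2.
Lambda vs Alpha: 6 to 3, Lambda.
Only Zeta has no wins; Zeta is the Condorcet loser.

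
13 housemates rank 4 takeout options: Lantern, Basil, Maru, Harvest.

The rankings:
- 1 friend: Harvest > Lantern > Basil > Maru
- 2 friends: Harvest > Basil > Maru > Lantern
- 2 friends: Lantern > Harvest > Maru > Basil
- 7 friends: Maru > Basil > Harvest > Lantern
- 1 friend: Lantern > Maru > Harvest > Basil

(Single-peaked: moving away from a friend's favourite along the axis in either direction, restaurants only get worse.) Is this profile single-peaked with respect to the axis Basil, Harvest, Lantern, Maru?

Axis positions: Basil=1, Harvest=2, Lantern=3, Maru=4.
Type 1 (peak Harvest at position 2): ranking walks positions 2-3-1-4, expanding outward from the peak — single-peaked.
Type 2: ranking walks positions 2-1-4-3; Maru is ranked above Lantern even though Lantern lies between Maru and the peak Harvest on the axis — preferences dip and rise again. Not single-peaked.
Type 3 (peak Lantern at position 3): ranking walks positions 3-2-4-1, expanding outward from the peak — single-peaked.
Type 4: ranking walks positions 4-1-2-3; Basil is ranked above Lantern even though Lantern lies between Basil and the peak Maru on the axis — preferences dip and rise again. Not single-peaked.
Type 5 (peak Lantern at position 3): ranking walks positions 3-4-2-1, expanding outward from the peak — single-peaked.
Type 2 violates single-peakedness, so the profile is not single-peaked on this axis.

no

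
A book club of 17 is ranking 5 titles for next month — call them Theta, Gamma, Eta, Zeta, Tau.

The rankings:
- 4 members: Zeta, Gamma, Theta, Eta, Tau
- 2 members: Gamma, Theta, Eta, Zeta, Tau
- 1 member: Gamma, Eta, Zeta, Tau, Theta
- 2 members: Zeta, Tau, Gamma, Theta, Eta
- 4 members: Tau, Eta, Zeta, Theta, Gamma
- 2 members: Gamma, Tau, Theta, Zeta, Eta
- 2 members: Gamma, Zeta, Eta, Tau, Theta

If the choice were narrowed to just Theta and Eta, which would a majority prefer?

Ballots ranking Theta above Eta: 4 + 2 + 2 + 2 = 10.
Ballots ranking Eta above Theta: 17 − 10 = 7.
Theta wins the head-to-head 10–7.

Theta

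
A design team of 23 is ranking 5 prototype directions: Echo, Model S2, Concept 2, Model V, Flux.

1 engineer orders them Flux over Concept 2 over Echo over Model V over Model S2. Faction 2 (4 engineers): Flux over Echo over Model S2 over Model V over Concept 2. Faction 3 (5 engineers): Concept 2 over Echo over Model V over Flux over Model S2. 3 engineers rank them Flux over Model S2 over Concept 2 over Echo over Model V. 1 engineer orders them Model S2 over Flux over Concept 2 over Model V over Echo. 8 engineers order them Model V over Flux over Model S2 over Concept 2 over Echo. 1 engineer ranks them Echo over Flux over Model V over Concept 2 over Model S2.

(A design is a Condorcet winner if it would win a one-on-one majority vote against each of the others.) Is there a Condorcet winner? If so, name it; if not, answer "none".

none

Check each pair by majority over 23 ballots:
Echo vs Model S2: Model S2, 12–11.
Echo vs Concept 2: Concept 2 wins 18–5.
Echo vs Model V: Echo wins 14–9.
Echo–Flux: Flux 17–6.
Model S2 vs Concept 2: 4+3+1+8 = 16 for Model S2, 7 for Concept 2 — Model S2 by 16–7.
Model S2 vs Model V: Model S2 preferred on 4+3+1 = 8 ballots; Model V wins 15–8.
Model S2 vs Flux: Model S2 is ranked higher on 1 ballot, Flux on 22. Flux wins 22–1.
Concept 2 vs Model V: Concept 2 is ranked higher on 1+5+3+1 = 10 ballots, Model V on 13. Model V wins 13–10.
Concept 2 vs Flux: Concept 2 preferred on 5 ballots; Flux wins 18–5.
Model V–Flux: Model V 13–10.
Each design drops at least one matchup (Echo loses to Model S2; Model S2 loses to Model V; Concept 2 loses to Model S2; Model V loses to Echo; Flux loses to Model V); the cycle Echo → Model V → Model S2 → Echo rules out a Condorcet winner.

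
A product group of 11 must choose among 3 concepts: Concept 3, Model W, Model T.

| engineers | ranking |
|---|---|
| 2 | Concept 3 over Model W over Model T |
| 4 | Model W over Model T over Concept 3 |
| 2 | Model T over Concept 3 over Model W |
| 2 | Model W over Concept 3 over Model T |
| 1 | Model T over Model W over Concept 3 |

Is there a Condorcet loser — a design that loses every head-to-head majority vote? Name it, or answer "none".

Head-to-head results (11 engineers):
Concept 3 vs Model W: Concept 3 preferred on 2+2 = 4 ballots; Model W wins 7–4.
Concept 3 vs Model T: Model T wins 7–4.
Model W vs Model T: Model W preferred on 2+4+2 = 8 ballots; Model W wins 8–3.
Only Concept 3 has no wins; Concept 3 is the Condorcet loser.

Concept 3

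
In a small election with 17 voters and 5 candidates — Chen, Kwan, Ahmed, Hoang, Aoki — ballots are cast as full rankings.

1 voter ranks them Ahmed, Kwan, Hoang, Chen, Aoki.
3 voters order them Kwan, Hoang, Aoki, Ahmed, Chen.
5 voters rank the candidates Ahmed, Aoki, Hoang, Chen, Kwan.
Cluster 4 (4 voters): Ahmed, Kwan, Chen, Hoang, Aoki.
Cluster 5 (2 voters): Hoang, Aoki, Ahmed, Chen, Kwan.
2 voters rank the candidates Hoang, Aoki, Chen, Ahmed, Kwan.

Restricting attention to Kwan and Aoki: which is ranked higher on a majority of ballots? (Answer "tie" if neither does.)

Ballots ranking Kwan above Aoki: 1 + 3 + 4 = 8.
Ballots ranking Aoki above Kwan: 17 − 8 = 9.
Aoki wins the head-to-head 9–8.

Aoki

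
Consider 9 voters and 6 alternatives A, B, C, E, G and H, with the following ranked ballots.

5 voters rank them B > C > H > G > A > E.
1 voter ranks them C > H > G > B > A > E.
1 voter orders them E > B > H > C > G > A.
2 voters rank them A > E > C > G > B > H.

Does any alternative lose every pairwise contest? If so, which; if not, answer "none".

E

Head-to-head results (9 voters):
A–B: B 7–2.
A vs C: C wins 7–2.
A vs E: A, 8–1.
A vs G: A preferred on 2 ballots; G wins 7–2.
A vs H: 2 for A, 7 for H — H by 7–2.
B vs C: B is ranked higher on 5+1 = 6 ballots, C on 3. B wins 6–3.
B vs E: B wins 6–3.
B vs G: 5+1 = 6 for B, 3 for G — B by 6–3.
B vs H: B, 8–1.
C vs E: C preferred on 5+1 = 6 ballots; C wins 6–3.
C vs G: C, 9–0.
C vs H: 8 to 1, C.
E vs G: G wins 6–3.
E vs H: H wins 6–3.
G vs H: 2 to 7, H.
E loses to every other alternative — it is the Condorcet loser.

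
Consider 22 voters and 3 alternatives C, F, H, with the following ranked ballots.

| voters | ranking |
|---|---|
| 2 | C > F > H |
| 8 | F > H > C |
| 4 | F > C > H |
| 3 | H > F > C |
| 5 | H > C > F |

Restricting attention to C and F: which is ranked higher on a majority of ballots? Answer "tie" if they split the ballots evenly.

Ballots ranking C above F: 2 + 5 = 7.
Ballots ranking F above C: 22 − 7 = 15.
F wins the head-to-head 15–7.

F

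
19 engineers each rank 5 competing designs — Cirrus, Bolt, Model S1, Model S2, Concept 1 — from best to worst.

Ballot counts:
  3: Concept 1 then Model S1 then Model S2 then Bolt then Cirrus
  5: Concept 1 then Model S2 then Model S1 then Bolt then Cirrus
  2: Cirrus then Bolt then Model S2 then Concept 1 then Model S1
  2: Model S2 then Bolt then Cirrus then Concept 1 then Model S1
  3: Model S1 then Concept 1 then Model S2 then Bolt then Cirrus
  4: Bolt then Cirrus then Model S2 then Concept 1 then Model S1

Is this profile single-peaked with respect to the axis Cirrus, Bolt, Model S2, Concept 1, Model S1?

Axis positions: Cirrus=1, Bolt=2, Model S2=3, Concept 1=4, Model S1=5.
Group 1 (peak Concept 1 at position 4): ranking walks positions 4-5-3-2-1, expanding outward from the peak — single-peaked.
Group 2 (peak Concept 1 at position 4): ranking walks positions 4-3-5-2-1, expanding outward from the peak — single-peaked.
Group 3 (peak Cirrus at position 1): ranking walks positions 1-2-3-4-5, expanding outward from the peak — single-peaked.
Group 4 (peak Model S2 at position 3): ranking walks positions 3-2-1-4-5, expanding outward from the peak — single-peaked.
Group 5 (peak Model S1 at position 5): ranking walks positions 5-4-3-2-1, expanding outward from the peak — single-peaked.
Group 6 (peak Bolt at position 2): ranking walks positions 2-1-3-4-5, expanding outward from the peak — single-peaked.
Every ranking is single-peaked on this axis.

yes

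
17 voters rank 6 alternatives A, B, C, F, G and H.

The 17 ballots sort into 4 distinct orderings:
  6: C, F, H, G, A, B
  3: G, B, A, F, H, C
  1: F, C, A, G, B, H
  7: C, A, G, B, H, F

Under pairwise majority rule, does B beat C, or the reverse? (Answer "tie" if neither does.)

C

Ballots ranking B above C: 3.
Ballots ranking C above B: 17 − 3 = 14.
C wins the head-to-head 14–3.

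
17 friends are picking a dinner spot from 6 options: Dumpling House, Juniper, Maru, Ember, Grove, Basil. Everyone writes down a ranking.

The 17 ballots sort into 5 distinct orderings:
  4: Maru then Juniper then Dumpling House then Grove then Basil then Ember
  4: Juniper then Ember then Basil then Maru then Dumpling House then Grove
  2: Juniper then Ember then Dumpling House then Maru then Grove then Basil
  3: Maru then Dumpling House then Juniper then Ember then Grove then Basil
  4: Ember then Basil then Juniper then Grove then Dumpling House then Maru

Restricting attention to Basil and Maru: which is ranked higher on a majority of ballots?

Ballots ranking Basil above Maru: 4 + 4 = 8.
Ballots ranking Maru above Basil: 17 − 8 = 9.
Maru wins the head-to-head 9–8.

Maru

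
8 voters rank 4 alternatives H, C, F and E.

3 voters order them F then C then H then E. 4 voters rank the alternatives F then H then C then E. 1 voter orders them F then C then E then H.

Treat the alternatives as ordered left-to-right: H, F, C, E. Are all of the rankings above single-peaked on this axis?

Axis positions: H=1, F=2, C=3, E=4.
Bloc 1 (peak F at position 2): ranking walks positions 2-3-1-4, expanding outward from the peak — single-peaked.
Bloc 2 (peak F at position 2): ranking walks positions 2-1-3-4, expanding outward from the peak — single-peaked.
Bloc 3 (peak F at position 2): ranking walks positions 2-3-4-1, expanding outward from the peak — single-peaked.
Every ranking is single-peaked on this axis.

yes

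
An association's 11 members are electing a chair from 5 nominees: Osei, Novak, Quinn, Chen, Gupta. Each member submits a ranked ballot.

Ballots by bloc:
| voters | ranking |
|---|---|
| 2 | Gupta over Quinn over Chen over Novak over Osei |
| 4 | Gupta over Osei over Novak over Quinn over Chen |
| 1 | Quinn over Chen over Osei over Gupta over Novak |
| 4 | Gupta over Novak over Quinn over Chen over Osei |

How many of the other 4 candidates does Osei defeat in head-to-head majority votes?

Osei against each rival (11 voters):
Osei vs Novak: Novak, 6–5.
Osei–Quinn: Quinn 7–4.
Osei vs Chen: Osei is ranked higher on 4 ballots, Chen on 7. Chen wins 7–4.
Osei vs Gupta: 1 for Osei, 10 for Gupta — Gupta by 10–1.
Osei beats no one; loses to Novak, Quinn, Chen, Gupta — 0 pairwise wins.

0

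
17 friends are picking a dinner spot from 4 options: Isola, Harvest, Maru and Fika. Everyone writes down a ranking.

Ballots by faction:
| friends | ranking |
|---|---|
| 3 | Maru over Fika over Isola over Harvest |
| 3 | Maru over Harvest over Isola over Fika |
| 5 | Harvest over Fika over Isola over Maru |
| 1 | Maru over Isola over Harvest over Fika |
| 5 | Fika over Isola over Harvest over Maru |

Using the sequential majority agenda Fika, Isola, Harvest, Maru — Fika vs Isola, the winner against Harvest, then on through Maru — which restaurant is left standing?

Round 1: Fika vs Isola — 13–4, Fika advances.
Round 2: Fika vs Harvest — 8–9, Harvest advances.
Round 3: Harvest vs Maru — 10–7, Harvest advances.
Harvest survives the agenda.

Harvest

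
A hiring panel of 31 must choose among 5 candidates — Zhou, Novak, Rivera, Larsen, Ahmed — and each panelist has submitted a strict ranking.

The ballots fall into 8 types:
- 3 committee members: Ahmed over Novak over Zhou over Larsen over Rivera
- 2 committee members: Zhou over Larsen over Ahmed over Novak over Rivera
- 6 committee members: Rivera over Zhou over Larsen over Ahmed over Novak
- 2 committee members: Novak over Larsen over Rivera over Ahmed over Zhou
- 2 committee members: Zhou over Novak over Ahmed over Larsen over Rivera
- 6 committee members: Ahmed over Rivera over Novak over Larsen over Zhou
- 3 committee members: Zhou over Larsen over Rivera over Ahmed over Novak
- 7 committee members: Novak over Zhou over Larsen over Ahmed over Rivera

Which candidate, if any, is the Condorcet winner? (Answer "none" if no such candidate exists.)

none

Check each pair by majority over 31 ballots:
Zhou vs Novak: Novak wins 18–13.
Zhou vs Rivera: Zhou, 17–14.
Zhou–Larsen: Zhou 23–8.
Zhou vs Ahmed: Zhou, 20–11.
Novak–Rivera: Novak 16–15.
Novak vs Larsen: Novak, 20–11.
Novak vs Ahmed: Ahmed, 20–11.
Rivera vs Larsen: Larsen, 19–12.
Rivera–Ahmed: Ahmed 20–11.
Larsen vs Ahmed: Larsen wins 20–11.
Each candidate drops at least one matchup (Zhou loses to Novak; Novak loses to Ahmed; Rivera loses to Zhou; Larsen loses to Zhou; Ahmed loses to Zhou); the cycle Zhou beats Ahmed beats Novak beats Zhou rules out a Condorcet winner.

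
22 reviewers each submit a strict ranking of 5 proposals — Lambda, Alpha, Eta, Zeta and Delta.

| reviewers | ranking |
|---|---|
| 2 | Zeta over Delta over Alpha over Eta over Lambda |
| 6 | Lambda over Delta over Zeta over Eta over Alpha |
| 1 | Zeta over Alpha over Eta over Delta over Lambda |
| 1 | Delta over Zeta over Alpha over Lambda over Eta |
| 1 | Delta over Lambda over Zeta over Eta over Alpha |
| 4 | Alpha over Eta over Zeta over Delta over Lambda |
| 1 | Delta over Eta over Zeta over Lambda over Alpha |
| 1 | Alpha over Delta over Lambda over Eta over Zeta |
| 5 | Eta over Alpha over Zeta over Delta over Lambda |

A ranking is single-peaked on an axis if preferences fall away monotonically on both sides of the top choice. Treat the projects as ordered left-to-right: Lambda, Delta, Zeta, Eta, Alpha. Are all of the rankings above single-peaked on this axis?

Axis positions: Lambda=1, Delta=2, Zeta=3, Eta=4, Alpha=5.
Bloc 1: ranking walks positions 3-2-5-4-1; Alpha is ranked above Eta even though Eta lies between Alpha and the peak Zeta on the axis — preferences dip and rise again. Not single-peaked.
Bloc 2 (peak Lambda at position 1): ranking walks positions 1-2-3-4-5, expanding outward from the peak — single-peaked.
Bloc 3: ranking walks positions 3-5-4-2-1; Alpha is ranked above Eta even though Eta lies between Alpha and the peak Zeta on the axis — preferences dip and rise again. Not single-peaked.
Bloc 4: ranking walks positions 2-3-5-1-4; Alpha is ranked above Eta even though Eta lies between Alpha and the peak Delta on the axis — preferences dip and rise again. Not single-peaked.
Bloc 5 (peak Delta at position 2): ranking walks positions 2-1-3-4-5, expanding outward from the peak — single-peaked.
Bloc 6 (peak Alpha at position 5): ranking walks positions 5-4-3-2-1, expanding outward from the peak — single-peaked.
Bloc 7: ranking walks positions 2-4-3-1-5; Eta is ranked above Zeta even though Zeta lies between Eta and the peak Delta on the axis — preferences dip and rise again. Not single-peaked.
Bloc 8: ranking walks positions 5-2-1-4-3; Delta is ranked above Eta even though Eta lies between Delta and the peak Alpha on the axis — preferences dip and rise again. Not single-peaked.
Bloc 9 (peak Eta at position 4): ranking walks positions 4-5-3-2-1, expanding outward from the peak — single-peaked.
Bloc 1 violates single-peakedness, so the profile is not single-peaked on this axis.

no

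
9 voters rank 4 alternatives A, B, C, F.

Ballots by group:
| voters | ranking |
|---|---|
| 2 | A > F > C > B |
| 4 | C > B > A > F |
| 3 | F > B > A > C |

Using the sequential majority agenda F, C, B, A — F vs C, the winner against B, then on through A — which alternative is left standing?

Round 1: F vs C — 5–4, F advances.
Round 2: F vs B — 5–4, F advances.
Round 3: F vs A — 3–6, A advances.
A survives the agenda.

A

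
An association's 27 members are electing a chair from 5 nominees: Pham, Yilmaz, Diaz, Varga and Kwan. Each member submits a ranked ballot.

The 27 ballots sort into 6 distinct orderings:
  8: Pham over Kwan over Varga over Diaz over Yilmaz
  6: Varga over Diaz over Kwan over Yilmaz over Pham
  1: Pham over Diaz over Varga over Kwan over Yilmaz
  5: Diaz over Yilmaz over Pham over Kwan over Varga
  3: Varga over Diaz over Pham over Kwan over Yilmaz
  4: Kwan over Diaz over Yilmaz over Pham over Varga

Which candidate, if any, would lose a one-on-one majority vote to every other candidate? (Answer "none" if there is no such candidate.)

none

Pairwise majorities:
Pham vs Yilmaz: Pham is ranked higher on 8+1+3 = 12 ballots, Yilmaz on 15. Yilmaz wins 15–12.
Pham vs Diaz: Pham is ranked higher on 8+1 = 9 ballots, Diaz on 18. Diaz wins 18–9.
Pham vs Varga: Pham preferred on 8+1+5+4 = 18 ballots; Pham wins 18–9.
Pham vs Kwan: Pham, 17–10.
Yilmaz vs Diaz: Yilmaz preferred on 0 ballots; Diaz wins 27–0.
Yilmaz vs Varga: Yilmaz preferred on 5+4 = 9 ballots; Varga wins 18–9.
Yilmaz vs Kwan: 5 for Yilmaz, 22 for Kwan — Kwan by 22–5.
Diaz vs Varga: Diaz is ranked higher on 1+5+4 = 10 ballots, Varga on 17. Varga wins 17–10.
Diaz vs Kwan: Diaz, 15–12.
Varga vs Kwan: 10 to 17, Kwan.
Each candidate has at least one pairwise win (Pham beats Varga; Yilmaz beats Pham; Diaz beats Pham; Varga beats Yilmaz; Kwan beats Yilmaz) — no Condorcet loser.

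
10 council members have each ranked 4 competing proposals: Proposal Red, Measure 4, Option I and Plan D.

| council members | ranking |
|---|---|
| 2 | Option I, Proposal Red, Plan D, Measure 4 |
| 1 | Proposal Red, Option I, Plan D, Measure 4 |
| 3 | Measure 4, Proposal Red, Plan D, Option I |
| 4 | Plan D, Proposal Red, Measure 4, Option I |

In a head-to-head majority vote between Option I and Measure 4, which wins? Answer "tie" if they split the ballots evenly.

Ballots ranking Option I above Measure 4: 2 + 1 = 3.
Ballots ranking Measure 4 above Option I: 10 − 3 = 7.
Measure 4 wins the head-to-head 7–3.

Measure 4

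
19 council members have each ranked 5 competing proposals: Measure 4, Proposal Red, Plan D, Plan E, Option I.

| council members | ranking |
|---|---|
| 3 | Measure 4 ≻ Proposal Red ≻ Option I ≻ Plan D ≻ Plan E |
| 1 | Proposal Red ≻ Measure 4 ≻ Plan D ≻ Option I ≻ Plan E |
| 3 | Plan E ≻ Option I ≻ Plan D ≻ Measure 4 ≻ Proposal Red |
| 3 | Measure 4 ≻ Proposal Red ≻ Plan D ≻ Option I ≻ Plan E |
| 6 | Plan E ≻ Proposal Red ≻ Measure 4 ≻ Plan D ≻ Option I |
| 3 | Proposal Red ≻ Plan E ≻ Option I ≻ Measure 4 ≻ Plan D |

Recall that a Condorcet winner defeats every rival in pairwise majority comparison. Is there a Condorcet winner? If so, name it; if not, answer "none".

Head-to-head results (19 council members):
Measure 4 vs Proposal Red: Measure 4 preferred on 3+3+3 = 9 ballots; Proposal Red wins 10–9.
Measure 4 vs Plan D: 16 to 3, Measure 4.
Measure 4 vs Plan E: 7 to 12, Plan E.
Measure 4 vs Option I: Measure 4 is ranked higher on 3+1+3+6 = 13 ballots, Option I on 6. Measure 4 wins 13–6.
Proposal Red vs Plan D: Proposal Red preferred on 3+1+3+6+3 = 16 ballots; Proposal Red wins 16–3.
Proposal Red–Plan E: Proposal Red 10–9.
Proposal Red–Option I: Proposal Red 16–3.
Plan D vs Plan E: Plan D preferred on 3+1+3 = 7 ballots; Plan E wins 12–7.
Plan D vs Option I: Plan D wins 10–9.
Plan E vs Option I: Plan E is ranked higher on 3+6+3 = 12 ballots, Option I on 7. Plan E wins 12–7.
Proposal Red defeats every rival head-to-head and is the Condorcet winner.

Proposal Red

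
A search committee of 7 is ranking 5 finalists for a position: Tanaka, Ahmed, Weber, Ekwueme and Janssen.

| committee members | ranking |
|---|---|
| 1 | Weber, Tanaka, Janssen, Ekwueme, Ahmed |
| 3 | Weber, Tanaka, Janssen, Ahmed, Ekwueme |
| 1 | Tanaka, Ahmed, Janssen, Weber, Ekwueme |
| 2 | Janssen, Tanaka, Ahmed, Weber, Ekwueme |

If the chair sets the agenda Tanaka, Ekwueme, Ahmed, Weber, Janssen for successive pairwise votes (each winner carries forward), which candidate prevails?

Round 1: Tanaka vs Ekwueme — 7–0, Tanaka advances.
Round 2: Tanaka vs Ahmed — 7–0, Tanaka advances.
Round 3: Tanaka vs Weber — 3–4, Weber advances.
Round 4: Weber vs Janssen — 4–3, Weber advances.
Weber survives the agenda.

Weber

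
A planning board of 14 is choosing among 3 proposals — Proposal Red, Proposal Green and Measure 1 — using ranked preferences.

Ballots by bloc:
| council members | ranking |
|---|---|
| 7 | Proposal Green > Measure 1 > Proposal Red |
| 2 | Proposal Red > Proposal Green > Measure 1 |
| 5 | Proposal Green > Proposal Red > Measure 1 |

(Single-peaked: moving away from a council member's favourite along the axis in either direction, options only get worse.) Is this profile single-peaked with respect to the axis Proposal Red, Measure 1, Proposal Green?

no

Axis positions: Proposal Red=1, Measure 1=2, Proposal Green=3.
Bloc 1 (peak Proposal Green at position 3): ranking walks positions 3-2-1, expanding outward from the peak — single-peaked.
Bloc 2: ranking walks positions 1-3-2; Proposal Green is ranked above Measure 1 even though Measure 1 lies between Proposal Green and the peak Proposal Red on the axis — preferences dip and rise again. Not single-peaked.
Bloc 3: ranking walks positions 3-1-2; Proposal Red is ranked above Measure 1 even though Measure 1 lies between Proposal Red and the peak Proposal Green on the axis — preferences dip and rise again. Not single-peaked.
Bloc 2 violates single-peakedness, so the profile is not single-peaked on this axis.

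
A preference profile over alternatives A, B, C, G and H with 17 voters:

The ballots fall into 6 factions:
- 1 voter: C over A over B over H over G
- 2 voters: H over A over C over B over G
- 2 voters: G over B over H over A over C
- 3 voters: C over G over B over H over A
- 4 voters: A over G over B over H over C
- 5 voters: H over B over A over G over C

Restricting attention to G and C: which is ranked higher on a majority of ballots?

G

Ballots ranking G above C: 2 + 4 + 5 = 11.
Ballots ranking C above G: 17 − 11 = 6.
G wins the head-to-head 11–6.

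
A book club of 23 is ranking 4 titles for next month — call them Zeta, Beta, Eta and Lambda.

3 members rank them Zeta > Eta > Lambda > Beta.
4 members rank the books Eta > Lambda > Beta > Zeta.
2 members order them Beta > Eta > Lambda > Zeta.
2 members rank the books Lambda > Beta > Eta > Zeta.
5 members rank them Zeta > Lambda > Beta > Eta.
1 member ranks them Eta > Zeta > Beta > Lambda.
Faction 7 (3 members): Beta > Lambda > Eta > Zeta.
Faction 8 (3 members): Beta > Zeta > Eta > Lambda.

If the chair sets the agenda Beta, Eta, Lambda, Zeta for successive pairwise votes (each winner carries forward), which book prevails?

Round 1: Beta vs Eta — 15–8, Beta advances.
Round 2: Beta vs Lambda — 9–14, Lambda advances.
Round 3: Lambda vs Zeta — 11–12, Zeta advances.
The agenda winner is Zeta.

Zeta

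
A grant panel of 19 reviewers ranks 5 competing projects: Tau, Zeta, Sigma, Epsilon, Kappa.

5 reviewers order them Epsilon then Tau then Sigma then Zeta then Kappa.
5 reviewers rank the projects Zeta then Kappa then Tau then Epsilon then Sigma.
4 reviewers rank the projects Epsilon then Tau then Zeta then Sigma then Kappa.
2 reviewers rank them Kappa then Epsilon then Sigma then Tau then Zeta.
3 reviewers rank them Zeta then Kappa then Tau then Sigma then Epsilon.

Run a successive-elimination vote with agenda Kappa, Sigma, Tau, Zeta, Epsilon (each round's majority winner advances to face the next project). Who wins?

Epsilon

Round 1: Kappa vs Sigma — 10–9, Kappa advances.
Round 2: Kappa vs Tau — 10–9, Kappa advances.
Round 3: Kappa vs Zeta — 2–17, Zeta advances.
Round 4: Zeta vs Epsilon — 8–11, Epsilon advances.
Epsilon survives the agenda.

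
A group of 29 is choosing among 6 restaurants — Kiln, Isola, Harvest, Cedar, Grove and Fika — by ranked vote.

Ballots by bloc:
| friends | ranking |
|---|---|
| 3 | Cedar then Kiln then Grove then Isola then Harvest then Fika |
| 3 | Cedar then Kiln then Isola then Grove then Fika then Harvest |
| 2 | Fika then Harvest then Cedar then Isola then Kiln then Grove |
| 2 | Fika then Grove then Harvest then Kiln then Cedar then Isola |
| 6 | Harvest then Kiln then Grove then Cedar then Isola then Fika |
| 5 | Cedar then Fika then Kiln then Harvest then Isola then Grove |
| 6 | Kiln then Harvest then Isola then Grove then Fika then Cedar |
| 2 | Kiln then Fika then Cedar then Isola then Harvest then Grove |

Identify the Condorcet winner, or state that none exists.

Kiln

Head-to-head results (29 friends):
Kiln vs Isola: 27 for Kiln, 2 for Isola — Kiln by 27–2.
Kiln vs Harvest: Kiln preferred on 3+3+5+6+2 = 19 ballots; Kiln wins 19–10.
Kiln vs Cedar: 16 to 13, Kiln.
Kiln vs Grove: Kiln, 27–2.
Kiln vs Fika: 20 to 9, Kiln.
Isola vs Harvest: Harvest, 21–8.
Isola–Cedar: Cedar 23–6.
Isola vs Grove: Isola preferred on 3+2+5+6+2 = 18 ballots; Isola wins 18–11.
Isola vs Fika: Isola wins 18–11.
Harvest vs Cedar: 16 to 13, Harvest.
Harvest vs Grove: Harvest wins 21–8.
Harvest vs Fika: 15 to 14, Harvest.
Cedar vs Grove: Cedar, 15–14.
Cedar vs Fika: 3+3+6+5 = 17 for Cedar, 12 for Fika — Cedar by 17–12.
Grove vs Fika: Grove wins 18–11.
Kiln wins every pairwise contest, so Kiln is the Condorcet winner.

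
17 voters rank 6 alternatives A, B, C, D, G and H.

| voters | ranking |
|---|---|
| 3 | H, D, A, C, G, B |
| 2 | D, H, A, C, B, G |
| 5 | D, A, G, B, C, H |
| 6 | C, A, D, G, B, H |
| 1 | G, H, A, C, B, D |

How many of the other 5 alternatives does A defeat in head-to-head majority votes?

4

A against each rival (17 voters):
A–B: A 17–0.
A vs C: A, 11–6.
A vs D: A is ranked higher on 6+1 = 7 ballots, D on 10. D wins 10–7.
A vs G: A preferred on 3+2+5+6 = 16 ballots; A wins 16–1.
A vs H: A is ranked higher on 5+6 = 11 ballots, H on 6. A wins 11–6.
A beats B, C, G, H; loses to D — 4 pairwise wins.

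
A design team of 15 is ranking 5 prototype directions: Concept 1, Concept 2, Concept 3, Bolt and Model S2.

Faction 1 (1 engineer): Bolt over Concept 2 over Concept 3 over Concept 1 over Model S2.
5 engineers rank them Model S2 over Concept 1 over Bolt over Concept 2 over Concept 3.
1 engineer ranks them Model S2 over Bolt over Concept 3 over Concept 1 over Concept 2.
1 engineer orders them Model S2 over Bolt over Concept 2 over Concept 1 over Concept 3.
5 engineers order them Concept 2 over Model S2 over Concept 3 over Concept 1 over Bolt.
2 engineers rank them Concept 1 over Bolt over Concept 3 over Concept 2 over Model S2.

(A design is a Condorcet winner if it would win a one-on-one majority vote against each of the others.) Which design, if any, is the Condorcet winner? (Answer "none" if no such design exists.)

none

Check each pair by majority over 15 ballots:
Concept 1 vs Concept 2: 8 to 7, Concept 1.
Concept 1 vs Concept 3: 5+1+2 = 8 for Concept 1, 7 for Concept 3 — Concept 1 by 8–7.
Concept 1 vs Bolt: Concept 1 is ranked higher on 5+5+2 = 12 ballots, Bolt on 3. Concept 1 wins 12–3.
Concept 1 vs Model S2: 1+2 = 3 for Concept 1, 12 for Model S2 — Model S2 by 12–3.
Concept 2 vs Concept 3: Concept 2 preferred on 1+5+1+5 = 12 ballots; Concept 2 wins 12–3.
Concept 2 vs Bolt: 5 to 10, Bolt.
Concept 2 vs Model S2: Concept 2 preferred on 1+5+2 = 8 ballots; Concept 2 wins 8–7.
Concept 3 vs Bolt: Concept 3 is ranked higher on 5 ballots, Bolt on 10. Bolt wins 10–5.
Concept 3 vs Model S2: Concept 3 preferred on 1+2 = 3 ballots; Model S2 wins 12–3.
Bolt vs Model S2: Bolt is ranked higher on 1+2 = 3 ballots, Model S2 on 12. Model S2 wins 12–3.
Each design drops at least one matchup (Concept 1 loses to Model S2; Concept 2 loses to Concept 1; Concept 3 loses to Concept 1; Bolt loses to Concept 1; Model S2 loses to Concept 2); the cycle Concept 1 > Concept 2 > Model S2 > Concept 1 rules out a Condorcet winner.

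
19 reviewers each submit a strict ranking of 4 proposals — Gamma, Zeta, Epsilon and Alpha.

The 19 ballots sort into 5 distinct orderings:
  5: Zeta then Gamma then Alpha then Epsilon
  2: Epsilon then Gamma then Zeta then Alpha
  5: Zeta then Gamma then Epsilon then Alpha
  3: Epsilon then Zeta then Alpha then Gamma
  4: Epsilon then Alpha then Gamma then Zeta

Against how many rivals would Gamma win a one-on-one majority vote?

2

Gamma against each rival (19 reviewers):
Gamma vs Zeta: Gamma preferred on 2+4 = 6 ballots; Zeta wins 13–6.
Gamma vs Epsilon: Gamma is ranked higher on 5+5 = 10 ballots, Epsilon on 9. Gamma wins 10–9.
Gamma vs Alpha: Gamma is ranked higher on 5+2+5 = 12 ballots, Alpha on 7. Gamma wins 12–7.
Gamma beats Epsilon, Alpha; loses to Zeta — 2 pairwise wins.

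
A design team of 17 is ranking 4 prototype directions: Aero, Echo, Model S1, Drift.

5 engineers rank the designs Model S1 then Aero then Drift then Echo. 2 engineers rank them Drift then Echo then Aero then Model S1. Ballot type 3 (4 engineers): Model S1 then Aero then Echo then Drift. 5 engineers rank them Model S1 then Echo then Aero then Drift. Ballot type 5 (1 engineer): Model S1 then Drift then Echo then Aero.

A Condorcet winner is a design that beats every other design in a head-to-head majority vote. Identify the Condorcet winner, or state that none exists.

Check each pair by majority over 17 ballots:
Aero vs Echo: Aero is ranked higher on 5+4 = 9 ballots, Echo on 8. Aero wins 9–8.
Aero vs Model S1: Model S1 wins 15–2.
Aero vs Drift: Aero wins 14–3.
Echo vs Model S1: Model S1, 15–2.
Echo vs Drift: Echo preferred on 4+5 = 9 ballots; Echo wins 9–8.
Model S1 vs Drift: Model S1, 15–2.
Model S1 defeats every rival head-to-head and is the Condorcet winner.

Model S1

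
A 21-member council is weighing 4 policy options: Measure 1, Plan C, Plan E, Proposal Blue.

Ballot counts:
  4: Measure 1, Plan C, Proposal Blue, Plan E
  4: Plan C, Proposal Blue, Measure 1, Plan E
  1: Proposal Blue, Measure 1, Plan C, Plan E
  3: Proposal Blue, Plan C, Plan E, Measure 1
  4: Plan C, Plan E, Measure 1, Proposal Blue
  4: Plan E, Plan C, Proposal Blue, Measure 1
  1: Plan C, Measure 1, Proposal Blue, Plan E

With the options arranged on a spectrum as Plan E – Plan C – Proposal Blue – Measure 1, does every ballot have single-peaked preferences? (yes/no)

no

Axis positions: Plan E=1, Plan C=2, Proposal Blue=3, Measure 1=4.
Group 1: ranking walks positions 4-2-3-1; Plan C is ranked above Proposal Blue even though Proposal Blue lies between Plan C and the peak Measure 1 on the axis — preferences dip and rise again. Not single-peaked.
Group 2 (peak Plan C at position 2): ranking walks positions 2-3-4-1, expanding outward from the peak — single-peaked.
Group 3 (peak Proposal Blue at position 3): ranking walks positions 3-4-2-1, expanding outward from the peak — single-peaked.
Group 4 (peak Proposal Blue at position 3): ranking walks positions 3-2-1-4, expanding outward from the peak — single-peaked.
Group 5: ranking walks positions 2-1-4-3; Measure 1 is ranked above Proposal Blue even though Proposal Blue lies between Measure 1 and the peak Plan C on the axis — preferences dip and rise again. Not single-peaked.
Group 6 (peak Plan E at position 1): ranking walks positions 1-2-3-4, expanding outward from the peak — single-peaked.
Group 7: ranking walks positions 2-4-3-1; Measure 1 is ranked above Proposal Blue even though Proposal Blue lies between Measure 1 and the peak Plan C on the axis — preferences dip and rise again. Not single-peaked.
Group 1 violates single-peakedness, so the profile is not single-peaked on this axis.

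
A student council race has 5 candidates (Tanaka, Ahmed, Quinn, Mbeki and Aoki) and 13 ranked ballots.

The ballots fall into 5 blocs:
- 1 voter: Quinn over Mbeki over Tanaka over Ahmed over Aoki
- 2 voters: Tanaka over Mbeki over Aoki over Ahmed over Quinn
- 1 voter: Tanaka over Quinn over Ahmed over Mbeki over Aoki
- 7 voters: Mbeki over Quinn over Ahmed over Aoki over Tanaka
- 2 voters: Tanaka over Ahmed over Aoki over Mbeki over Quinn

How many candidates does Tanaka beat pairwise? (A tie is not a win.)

Tanaka against each rival (13 voters):
Tanaka vs Ahmed: Ahmed, 7–6.
Tanaka vs Quinn: Tanaka is ranked higher on 2+1+2 = 5 ballots, Quinn on 8. Quinn wins 8–5.
Tanaka vs Mbeki: 5 to 8, Mbeki.
Tanaka vs Aoki: Aoki, 7–6.
Tanaka beats no one; loses to Ahmed, Quinn, Mbeki, Aoki — 0 pairwise wins.

0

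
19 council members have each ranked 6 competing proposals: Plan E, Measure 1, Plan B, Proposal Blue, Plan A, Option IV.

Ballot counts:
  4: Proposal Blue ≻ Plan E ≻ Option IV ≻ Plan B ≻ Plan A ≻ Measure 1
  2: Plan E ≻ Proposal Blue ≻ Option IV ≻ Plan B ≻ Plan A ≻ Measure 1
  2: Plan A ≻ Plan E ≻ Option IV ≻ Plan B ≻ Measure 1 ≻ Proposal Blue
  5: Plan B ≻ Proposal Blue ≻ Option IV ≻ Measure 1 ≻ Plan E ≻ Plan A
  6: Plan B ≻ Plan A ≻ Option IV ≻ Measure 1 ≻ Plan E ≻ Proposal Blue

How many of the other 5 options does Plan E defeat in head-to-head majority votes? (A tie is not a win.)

Plan E against each rival (19 council members):
Plan E vs Measure 1: Plan E is ranked higher on 4+2+2 = 8 ballots, Measure 1 on 11. Measure 1 wins 11–8.
Plan E vs Plan B: Plan B, 11–8.
Plan E vs Proposal Blue: Plan E preferred on 2+2+6 = 10 ballots; Plan E wins 10–9.
Plan E vs Plan A: Plan E is ranked higher on 4+2+5 = 11 ballots, Plan A on 8. Plan E wins 11–8.
Plan E vs Option IV: Plan E is ranked higher on 4+2+2 = 8 ballots, Option IV on 11. Option IV wins 11–8.
Plan E beats Proposal Blue, Plan A; loses to Measure 1, Plan B, Option IV — 2 pairwise wins.

2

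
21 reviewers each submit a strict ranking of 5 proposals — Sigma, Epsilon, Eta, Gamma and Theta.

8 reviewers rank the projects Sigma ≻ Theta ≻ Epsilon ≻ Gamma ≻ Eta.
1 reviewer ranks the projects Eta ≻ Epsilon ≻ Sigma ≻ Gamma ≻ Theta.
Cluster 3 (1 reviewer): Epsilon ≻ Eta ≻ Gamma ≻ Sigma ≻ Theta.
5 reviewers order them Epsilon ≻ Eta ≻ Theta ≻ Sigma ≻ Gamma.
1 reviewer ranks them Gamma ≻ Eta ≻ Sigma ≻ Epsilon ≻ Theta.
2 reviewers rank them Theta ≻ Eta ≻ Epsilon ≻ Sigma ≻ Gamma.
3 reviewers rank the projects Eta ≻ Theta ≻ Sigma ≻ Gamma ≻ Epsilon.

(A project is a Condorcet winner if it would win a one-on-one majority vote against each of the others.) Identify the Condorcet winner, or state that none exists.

none

Check each pair by majority over 21 ballots:
Sigma vs Epsilon: 8+1+3 = 12 for Sigma, 9 for Epsilon — Sigma by 12–9.
Sigma vs Eta: 8 for Sigma, 13 for Eta — Eta by 13–8.
Sigma vs Gamma: 8+1+5+2+3 = 19 for Sigma, 2 for Gamma — Sigma by 19–2.
Sigma vs Theta: Sigma is ranked higher on 8+1+1+1 = 11 ballots, Theta on 10. Sigma wins 11–10.
Epsilon vs Eta: Epsilon preferred on 8+1+5 = 14 ballots; Epsilon wins 14–7.
Epsilon vs Gamma: Epsilon is ranked higher on 8+1+1+5+2 = 17 ballots, Gamma on 4. Epsilon wins 17–4.
Epsilon vs Theta: Epsilon is ranked higher on 1+1+5+1 = 8 ballots, Theta on 13. Theta wins 13–8.
Eta vs Gamma: 12 to 9, Eta.
Eta vs Theta: Eta is ranked higher on 1+1+5+1+3 = 11 ballots, Theta on 10. Eta wins 11–10.
Gamma vs Theta: 1+1+1 = 3 for Gamma, 18 for Theta — Theta by 18–3.
Every project loses at least once (Sigma loses to Eta; Epsilon loses to Sigma; Eta loses to Epsilon; Gamma loses to Sigma; Theta loses to Sigma). The majority relation contains the cycle Sigma beats Epsilon beats Eta beats Sigma, so there is no Condorcet winner.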